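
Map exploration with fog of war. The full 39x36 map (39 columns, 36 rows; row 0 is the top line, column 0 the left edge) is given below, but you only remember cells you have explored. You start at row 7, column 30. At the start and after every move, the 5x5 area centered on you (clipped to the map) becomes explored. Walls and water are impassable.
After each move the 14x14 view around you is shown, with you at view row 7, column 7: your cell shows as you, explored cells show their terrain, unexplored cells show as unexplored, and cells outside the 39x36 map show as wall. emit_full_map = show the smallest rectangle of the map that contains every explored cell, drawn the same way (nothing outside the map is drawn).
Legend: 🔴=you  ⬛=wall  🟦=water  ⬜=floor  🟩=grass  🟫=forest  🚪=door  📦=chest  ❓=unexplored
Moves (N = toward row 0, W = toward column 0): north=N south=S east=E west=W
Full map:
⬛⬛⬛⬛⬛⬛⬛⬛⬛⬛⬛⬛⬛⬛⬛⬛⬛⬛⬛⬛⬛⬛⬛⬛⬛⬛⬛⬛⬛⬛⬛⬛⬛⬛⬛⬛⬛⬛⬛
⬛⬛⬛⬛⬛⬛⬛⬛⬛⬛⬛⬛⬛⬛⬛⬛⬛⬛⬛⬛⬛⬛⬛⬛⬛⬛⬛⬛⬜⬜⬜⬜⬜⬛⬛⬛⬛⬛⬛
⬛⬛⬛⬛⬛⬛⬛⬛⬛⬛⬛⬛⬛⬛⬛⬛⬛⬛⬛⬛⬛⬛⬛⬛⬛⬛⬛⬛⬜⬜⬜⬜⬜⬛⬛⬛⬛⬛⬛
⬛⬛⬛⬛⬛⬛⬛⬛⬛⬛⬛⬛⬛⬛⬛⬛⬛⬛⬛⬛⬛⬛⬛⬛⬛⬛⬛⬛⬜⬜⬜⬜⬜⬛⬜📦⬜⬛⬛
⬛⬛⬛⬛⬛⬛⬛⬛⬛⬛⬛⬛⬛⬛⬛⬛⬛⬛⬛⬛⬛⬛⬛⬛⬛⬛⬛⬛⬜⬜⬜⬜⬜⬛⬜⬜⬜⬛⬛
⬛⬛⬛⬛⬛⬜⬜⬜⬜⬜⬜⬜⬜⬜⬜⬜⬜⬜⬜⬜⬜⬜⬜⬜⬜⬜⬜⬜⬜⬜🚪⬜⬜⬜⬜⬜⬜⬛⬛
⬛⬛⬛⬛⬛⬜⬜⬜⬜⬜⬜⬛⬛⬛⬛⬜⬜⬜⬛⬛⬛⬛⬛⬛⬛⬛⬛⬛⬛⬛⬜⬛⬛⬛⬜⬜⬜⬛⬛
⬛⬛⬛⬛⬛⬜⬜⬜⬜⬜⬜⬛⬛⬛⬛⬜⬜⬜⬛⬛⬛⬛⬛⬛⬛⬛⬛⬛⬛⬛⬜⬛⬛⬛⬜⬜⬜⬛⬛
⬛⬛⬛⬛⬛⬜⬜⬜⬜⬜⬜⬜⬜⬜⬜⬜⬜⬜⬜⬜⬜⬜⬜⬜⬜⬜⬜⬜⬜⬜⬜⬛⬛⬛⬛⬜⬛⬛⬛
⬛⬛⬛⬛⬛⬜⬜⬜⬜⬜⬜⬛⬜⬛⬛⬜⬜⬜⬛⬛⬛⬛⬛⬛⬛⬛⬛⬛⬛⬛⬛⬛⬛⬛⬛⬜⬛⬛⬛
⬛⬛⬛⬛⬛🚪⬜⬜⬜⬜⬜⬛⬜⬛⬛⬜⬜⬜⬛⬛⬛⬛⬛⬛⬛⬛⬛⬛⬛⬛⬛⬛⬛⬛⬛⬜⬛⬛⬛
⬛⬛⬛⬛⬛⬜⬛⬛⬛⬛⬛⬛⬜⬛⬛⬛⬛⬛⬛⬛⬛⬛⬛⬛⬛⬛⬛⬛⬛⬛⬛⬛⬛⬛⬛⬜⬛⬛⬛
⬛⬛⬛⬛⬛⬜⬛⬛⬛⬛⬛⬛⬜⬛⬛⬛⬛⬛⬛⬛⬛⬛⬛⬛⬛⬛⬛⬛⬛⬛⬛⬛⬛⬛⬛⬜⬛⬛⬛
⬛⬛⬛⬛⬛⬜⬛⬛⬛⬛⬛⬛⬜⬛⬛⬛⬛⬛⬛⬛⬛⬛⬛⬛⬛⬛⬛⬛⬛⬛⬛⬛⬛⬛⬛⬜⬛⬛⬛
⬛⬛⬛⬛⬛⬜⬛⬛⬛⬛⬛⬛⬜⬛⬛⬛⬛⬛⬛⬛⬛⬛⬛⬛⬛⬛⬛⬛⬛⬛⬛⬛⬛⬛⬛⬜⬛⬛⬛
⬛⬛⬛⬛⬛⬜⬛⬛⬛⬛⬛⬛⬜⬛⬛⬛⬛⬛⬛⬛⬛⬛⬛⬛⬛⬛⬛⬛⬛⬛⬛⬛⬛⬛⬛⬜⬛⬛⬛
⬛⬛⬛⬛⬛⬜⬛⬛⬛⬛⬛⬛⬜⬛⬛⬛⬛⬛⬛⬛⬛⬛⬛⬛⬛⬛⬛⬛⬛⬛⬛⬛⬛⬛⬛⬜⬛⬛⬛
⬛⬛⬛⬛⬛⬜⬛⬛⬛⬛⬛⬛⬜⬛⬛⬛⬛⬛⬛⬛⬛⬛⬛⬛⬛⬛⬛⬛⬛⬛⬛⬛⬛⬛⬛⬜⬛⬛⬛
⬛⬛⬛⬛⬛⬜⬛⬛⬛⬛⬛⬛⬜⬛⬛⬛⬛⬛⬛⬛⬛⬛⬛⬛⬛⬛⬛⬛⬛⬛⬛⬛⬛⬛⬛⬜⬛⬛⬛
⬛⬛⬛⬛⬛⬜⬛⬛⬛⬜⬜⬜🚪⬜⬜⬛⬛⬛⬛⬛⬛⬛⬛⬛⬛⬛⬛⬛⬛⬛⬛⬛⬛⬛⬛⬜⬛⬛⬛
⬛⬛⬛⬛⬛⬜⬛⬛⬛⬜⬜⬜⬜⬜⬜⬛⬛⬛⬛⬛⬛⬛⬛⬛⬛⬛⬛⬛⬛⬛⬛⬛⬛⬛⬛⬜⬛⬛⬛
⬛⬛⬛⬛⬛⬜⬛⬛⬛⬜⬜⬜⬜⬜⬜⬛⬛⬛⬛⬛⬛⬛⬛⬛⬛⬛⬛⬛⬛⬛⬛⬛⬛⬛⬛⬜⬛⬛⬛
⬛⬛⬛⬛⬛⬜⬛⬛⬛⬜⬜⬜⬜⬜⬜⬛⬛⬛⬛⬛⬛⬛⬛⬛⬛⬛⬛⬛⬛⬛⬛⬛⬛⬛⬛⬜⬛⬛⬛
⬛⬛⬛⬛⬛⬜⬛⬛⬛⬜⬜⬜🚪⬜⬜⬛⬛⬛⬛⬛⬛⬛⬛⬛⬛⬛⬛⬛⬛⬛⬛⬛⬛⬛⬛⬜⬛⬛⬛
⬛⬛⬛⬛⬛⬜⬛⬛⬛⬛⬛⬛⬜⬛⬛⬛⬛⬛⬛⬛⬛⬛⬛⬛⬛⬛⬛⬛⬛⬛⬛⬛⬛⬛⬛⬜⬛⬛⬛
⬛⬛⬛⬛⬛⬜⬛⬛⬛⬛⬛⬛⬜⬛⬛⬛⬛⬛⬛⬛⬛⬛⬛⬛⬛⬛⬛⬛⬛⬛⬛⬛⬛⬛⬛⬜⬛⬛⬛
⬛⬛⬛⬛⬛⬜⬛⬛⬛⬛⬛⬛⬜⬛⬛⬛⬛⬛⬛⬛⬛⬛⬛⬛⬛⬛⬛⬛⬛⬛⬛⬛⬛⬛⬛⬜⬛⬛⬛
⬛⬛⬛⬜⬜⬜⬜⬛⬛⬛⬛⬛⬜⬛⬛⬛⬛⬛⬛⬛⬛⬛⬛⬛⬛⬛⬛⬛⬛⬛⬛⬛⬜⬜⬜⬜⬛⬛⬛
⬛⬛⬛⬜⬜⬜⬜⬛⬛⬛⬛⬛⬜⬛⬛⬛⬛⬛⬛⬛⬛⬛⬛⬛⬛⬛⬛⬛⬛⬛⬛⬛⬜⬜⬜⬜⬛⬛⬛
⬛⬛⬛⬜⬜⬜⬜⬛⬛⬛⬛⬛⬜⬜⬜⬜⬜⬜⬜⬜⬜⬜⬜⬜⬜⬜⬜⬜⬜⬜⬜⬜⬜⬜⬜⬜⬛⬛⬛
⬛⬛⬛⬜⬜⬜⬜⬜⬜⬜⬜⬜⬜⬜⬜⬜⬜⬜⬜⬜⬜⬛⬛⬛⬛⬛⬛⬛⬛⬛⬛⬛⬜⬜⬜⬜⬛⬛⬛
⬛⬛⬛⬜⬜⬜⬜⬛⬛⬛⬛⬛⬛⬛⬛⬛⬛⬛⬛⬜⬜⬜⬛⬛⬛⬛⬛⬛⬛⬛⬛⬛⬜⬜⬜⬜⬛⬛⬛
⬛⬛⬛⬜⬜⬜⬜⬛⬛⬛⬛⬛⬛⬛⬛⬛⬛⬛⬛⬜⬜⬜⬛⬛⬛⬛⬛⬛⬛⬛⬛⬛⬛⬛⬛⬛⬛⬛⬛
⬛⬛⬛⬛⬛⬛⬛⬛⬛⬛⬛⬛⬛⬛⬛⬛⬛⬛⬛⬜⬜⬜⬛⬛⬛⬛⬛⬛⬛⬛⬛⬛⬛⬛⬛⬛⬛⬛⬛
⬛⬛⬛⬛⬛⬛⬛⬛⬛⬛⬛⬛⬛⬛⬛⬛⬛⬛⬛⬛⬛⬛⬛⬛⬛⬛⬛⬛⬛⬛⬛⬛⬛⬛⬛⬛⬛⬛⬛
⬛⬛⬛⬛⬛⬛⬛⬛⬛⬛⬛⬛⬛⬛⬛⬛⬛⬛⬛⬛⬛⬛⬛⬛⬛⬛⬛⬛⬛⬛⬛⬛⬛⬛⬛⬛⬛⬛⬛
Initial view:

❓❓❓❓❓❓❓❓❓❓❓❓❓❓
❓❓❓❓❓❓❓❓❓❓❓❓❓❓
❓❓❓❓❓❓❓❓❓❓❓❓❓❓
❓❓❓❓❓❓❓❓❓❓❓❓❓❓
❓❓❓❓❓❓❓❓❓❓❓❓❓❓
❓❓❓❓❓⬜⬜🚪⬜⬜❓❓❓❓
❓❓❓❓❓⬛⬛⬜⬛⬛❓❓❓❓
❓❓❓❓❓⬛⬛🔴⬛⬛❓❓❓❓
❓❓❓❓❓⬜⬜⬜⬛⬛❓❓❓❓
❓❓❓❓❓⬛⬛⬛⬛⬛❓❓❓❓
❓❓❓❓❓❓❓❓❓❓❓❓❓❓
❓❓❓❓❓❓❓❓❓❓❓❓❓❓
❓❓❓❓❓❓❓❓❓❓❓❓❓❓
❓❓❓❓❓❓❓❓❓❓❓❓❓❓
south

❓❓❓❓❓❓❓❓❓❓❓❓❓❓
❓❓❓❓❓❓❓❓❓❓❓❓❓❓
❓❓❓❓❓❓❓❓❓❓❓❓❓❓
❓❓❓❓❓❓❓❓❓❓❓❓❓❓
❓❓❓❓❓⬜⬜🚪⬜⬜❓❓❓❓
❓❓❓❓❓⬛⬛⬜⬛⬛❓❓❓❓
❓❓❓❓❓⬛⬛⬜⬛⬛❓❓❓❓
❓❓❓❓❓⬜⬜🔴⬛⬛❓❓❓❓
❓❓❓❓❓⬛⬛⬛⬛⬛❓❓❓❓
❓❓❓❓❓⬛⬛⬛⬛⬛❓❓❓❓
❓❓❓❓❓❓❓❓❓❓❓❓❓❓
❓❓❓❓❓❓❓❓❓❓❓❓❓❓
❓❓❓❓❓❓❓❓❓❓❓❓❓❓
❓❓❓❓❓❓❓❓❓❓❓❓❓❓

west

❓❓❓❓❓❓❓❓❓❓❓❓❓❓
❓❓❓❓❓❓❓❓❓❓❓❓❓❓
❓❓❓❓❓❓❓❓❓❓❓❓❓❓
❓❓❓❓❓❓❓❓❓❓❓❓❓❓
❓❓❓❓❓❓⬜⬜🚪⬜⬜❓❓❓
❓❓❓❓❓⬛⬛⬛⬜⬛⬛❓❓❓
❓❓❓❓❓⬛⬛⬛⬜⬛⬛❓❓❓
❓❓❓❓❓⬜⬜🔴⬜⬛⬛❓❓❓
❓❓❓❓❓⬛⬛⬛⬛⬛⬛❓❓❓
❓❓❓❓❓⬛⬛⬛⬛⬛⬛❓❓❓
❓❓❓❓❓❓❓❓❓❓❓❓❓❓
❓❓❓❓❓❓❓❓❓❓❓❓❓❓
❓❓❓❓❓❓❓❓❓❓❓❓❓❓
❓❓❓❓❓❓❓❓❓❓❓❓❓❓

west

❓❓❓❓❓❓❓❓❓❓❓❓❓❓
❓❓❓❓❓❓❓❓❓❓❓❓❓❓
❓❓❓❓❓❓❓❓❓❓❓❓❓❓
❓❓❓❓❓❓❓❓❓❓❓❓❓❓
❓❓❓❓❓❓❓⬜⬜🚪⬜⬜❓❓
❓❓❓❓❓⬛⬛⬛⬛⬜⬛⬛❓❓
❓❓❓❓❓⬛⬛⬛⬛⬜⬛⬛❓❓
❓❓❓❓❓⬜⬜🔴⬜⬜⬛⬛❓❓
❓❓❓❓❓⬛⬛⬛⬛⬛⬛⬛❓❓
❓❓❓❓❓⬛⬛⬛⬛⬛⬛⬛❓❓
❓❓❓❓❓❓❓❓❓❓❓❓❓❓
❓❓❓❓❓❓❓❓❓❓❓❓❓❓
❓❓❓❓❓❓❓❓❓❓❓❓❓❓
❓❓❓❓❓❓❓❓❓❓❓❓❓❓

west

❓❓❓❓❓❓❓❓❓❓❓❓❓❓
❓❓❓❓❓❓❓❓❓❓❓❓❓❓
❓❓❓❓❓❓❓❓❓❓❓❓❓❓
❓❓❓❓❓❓❓❓❓❓❓❓❓❓
❓❓❓❓❓❓❓❓⬜⬜🚪⬜⬜❓
❓❓❓❓❓⬛⬛⬛⬛⬛⬜⬛⬛❓
❓❓❓❓❓⬛⬛⬛⬛⬛⬜⬛⬛❓
❓❓❓❓❓⬜⬜🔴⬜⬜⬜⬛⬛❓
❓❓❓❓❓⬛⬛⬛⬛⬛⬛⬛⬛❓
❓❓❓❓❓⬛⬛⬛⬛⬛⬛⬛⬛❓
❓❓❓❓❓❓❓❓❓❓❓❓❓❓
❓❓❓❓❓❓❓❓❓❓❓❓❓❓
❓❓❓❓❓❓❓❓❓❓❓❓❓❓
❓❓❓❓❓❓❓❓❓❓❓❓❓❓

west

❓❓❓❓❓❓❓❓❓❓❓❓❓❓
❓❓❓❓❓❓❓❓❓❓❓❓❓❓
❓❓❓❓❓❓❓❓❓❓❓❓❓❓
❓❓❓❓❓❓❓❓❓❓❓❓❓❓
❓❓❓❓❓❓❓❓❓⬜⬜🚪⬜⬜
❓❓❓❓❓⬛⬛⬛⬛⬛⬛⬜⬛⬛
❓❓❓❓❓⬛⬛⬛⬛⬛⬛⬜⬛⬛
❓❓❓❓❓⬜⬜🔴⬜⬜⬜⬜⬛⬛
❓❓❓❓❓⬛⬛⬛⬛⬛⬛⬛⬛⬛
❓❓❓❓❓⬛⬛⬛⬛⬛⬛⬛⬛⬛
❓❓❓❓❓❓❓❓❓❓❓❓❓❓
❓❓❓❓❓❓❓❓❓❓❓❓❓❓
❓❓❓❓❓❓❓❓❓❓❓❓❓❓
❓❓❓❓❓❓❓❓❓❓❓❓❓❓

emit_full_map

❓❓❓❓⬜⬜🚪⬜⬜
⬛⬛⬛⬛⬛⬛⬜⬛⬛
⬛⬛⬛⬛⬛⬛⬜⬛⬛
⬜⬜🔴⬜⬜⬜⬜⬛⬛
⬛⬛⬛⬛⬛⬛⬛⬛⬛
⬛⬛⬛⬛⬛⬛⬛⬛⬛

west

❓❓❓❓❓❓❓❓❓❓❓❓❓❓
❓❓❓❓❓❓❓❓❓❓❓❓❓❓
❓❓❓❓❓❓❓❓❓❓❓❓❓❓
❓❓❓❓❓❓❓❓❓❓❓❓❓❓
❓❓❓❓❓❓❓❓❓❓⬜⬜🚪⬜
❓❓❓❓❓⬛⬛⬛⬛⬛⬛⬛⬜⬛
❓❓❓❓❓⬛⬛⬛⬛⬛⬛⬛⬜⬛
❓❓❓❓❓⬜⬜🔴⬜⬜⬜⬜⬜⬛
❓❓❓❓❓⬛⬛⬛⬛⬛⬛⬛⬛⬛
❓❓❓❓❓⬛⬛⬛⬛⬛⬛⬛⬛⬛
❓❓❓❓❓❓❓❓❓❓❓❓❓❓
❓❓❓❓❓❓❓❓❓❓❓❓❓❓
❓❓❓❓❓❓❓❓❓❓❓❓❓❓
❓❓❓❓❓❓❓❓❓❓❓❓❓❓

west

❓❓❓❓❓❓❓❓❓❓❓❓❓❓
❓❓❓❓❓❓❓❓❓❓❓❓❓❓
❓❓❓❓❓❓❓❓❓❓❓❓❓❓
❓❓❓❓❓❓❓❓❓❓❓❓❓❓
❓❓❓❓❓❓❓❓❓❓❓⬜⬜🚪
❓❓❓❓❓⬛⬛⬛⬛⬛⬛⬛⬛⬜
❓❓❓❓❓⬛⬛⬛⬛⬛⬛⬛⬛⬜
❓❓❓❓❓⬜⬜🔴⬜⬜⬜⬜⬜⬜
❓❓❓❓❓⬛⬛⬛⬛⬛⬛⬛⬛⬛
❓❓❓❓❓⬛⬛⬛⬛⬛⬛⬛⬛⬛
❓❓❓❓❓❓❓❓❓❓❓❓❓❓
❓❓❓❓❓❓❓❓❓❓❓❓❓❓
❓❓❓❓❓❓❓❓❓❓❓❓❓❓
❓❓❓❓❓❓❓❓❓❓❓❓❓❓

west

❓❓❓❓❓❓❓❓❓❓❓❓❓❓
❓❓❓❓❓❓❓❓❓❓❓❓❓❓
❓❓❓❓❓❓❓❓❓❓❓❓❓❓
❓❓❓❓❓❓❓❓❓❓❓❓❓❓
❓❓❓❓❓❓❓❓❓❓❓❓⬜⬜
❓❓❓❓❓⬛⬛⬛⬛⬛⬛⬛⬛⬛
❓❓❓❓❓⬛⬛⬛⬛⬛⬛⬛⬛⬛
❓❓❓❓❓⬜⬜🔴⬜⬜⬜⬜⬜⬜
❓❓❓❓❓⬛⬛⬛⬛⬛⬛⬛⬛⬛
❓❓❓❓❓⬛⬛⬛⬛⬛⬛⬛⬛⬛
❓❓❓❓❓❓❓❓❓❓❓❓❓❓
❓❓❓❓❓❓❓❓❓❓❓❓❓❓
❓❓❓❓❓❓❓❓❓❓❓❓❓❓
❓❓❓❓❓❓❓❓❓❓❓❓❓❓

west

❓❓❓❓❓❓❓❓❓❓❓❓❓❓
❓❓❓❓❓❓❓❓❓❓❓❓❓❓
❓❓❓❓❓❓❓❓❓❓❓❓❓❓
❓❓❓❓❓❓❓❓❓❓❓❓❓❓
❓❓❓❓❓❓❓❓❓❓❓❓❓⬜
❓❓❓❓❓⬛⬛⬛⬛⬛⬛⬛⬛⬛
❓❓❓❓❓⬛⬛⬛⬛⬛⬛⬛⬛⬛
❓❓❓❓❓⬜⬜🔴⬜⬜⬜⬜⬜⬜
❓❓❓❓❓⬛⬛⬛⬛⬛⬛⬛⬛⬛
❓❓❓❓❓⬛⬛⬛⬛⬛⬛⬛⬛⬛
❓❓❓❓❓❓❓❓❓❓❓❓❓❓
❓❓❓❓❓❓❓❓❓❓❓❓❓❓
❓❓❓❓❓❓❓❓❓❓❓❓❓❓
❓❓❓❓❓❓❓❓❓❓❓❓❓❓

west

❓❓❓❓❓❓❓❓❓❓❓❓❓❓
❓❓❓❓❓❓❓❓❓❓❓❓❓❓
❓❓❓❓❓❓❓❓❓❓❓❓❓❓
❓❓❓❓❓❓❓❓❓❓❓❓❓❓
❓❓❓❓❓❓❓❓❓❓❓❓❓❓
❓❓❓❓❓⬛⬛⬛⬛⬛⬛⬛⬛⬛
❓❓❓❓❓⬛⬛⬛⬛⬛⬛⬛⬛⬛
❓❓❓❓❓⬜⬜🔴⬜⬜⬜⬜⬜⬜
❓❓❓❓❓⬛⬛⬛⬛⬛⬛⬛⬛⬛
❓❓❓❓❓⬛⬛⬛⬛⬛⬛⬛⬛⬛
❓❓❓❓❓❓❓❓❓❓❓❓❓❓
❓❓❓❓❓❓❓❓❓❓❓❓❓❓
❓❓❓❓❓❓❓❓❓❓❓❓❓❓
❓❓❓❓❓❓❓❓❓❓❓❓❓❓

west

❓❓❓❓❓❓❓❓❓❓❓❓❓❓
❓❓❓❓❓❓❓❓❓❓❓❓❓❓
❓❓❓❓❓❓❓❓❓❓❓❓❓❓
❓❓❓❓❓❓❓❓❓❓❓❓❓❓
❓❓❓❓❓❓❓❓❓❓❓❓❓❓
❓❓❓❓❓⬛⬛⬛⬛⬛⬛⬛⬛⬛
❓❓❓❓❓⬛⬛⬛⬛⬛⬛⬛⬛⬛
❓❓❓❓❓⬜⬜🔴⬜⬜⬜⬜⬜⬜
❓❓❓❓❓⬛⬛⬛⬛⬛⬛⬛⬛⬛
❓❓❓❓❓⬛⬛⬛⬛⬛⬛⬛⬛⬛
❓❓❓❓❓❓❓❓❓❓❓❓❓❓
❓❓❓❓❓❓❓❓❓❓❓❓❓❓
❓❓❓❓❓❓❓❓❓❓❓❓❓❓
❓❓❓❓❓❓❓❓❓❓❓❓❓❓

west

❓❓❓❓❓❓❓❓❓❓❓❓❓❓
❓❓❓❓❓❓❓❓❓❓❓❓❓❓
❓❓❓❓❓❓❓❓❓❓❓❓❓❓
❓❓❓❓❓❓❓❓❓❓❓❓❓❓
❓❓❓❓❓❓❓❓❓❓❓❓❓❓
❓❓❓❓❓⬜⬛⬛⬛⬛⬛⬛⬛⬛
❓❓❓❓❓⬜⬛⬛⬛⬛⬛⬛⬛⬛
❓❓❓❓❓⬜⬜🔴⬜⬜⬜⬜⬜⬜
❓❓❓❓❓⬜⬛⬛⬛⬛⬛⬛⬛⬛
❓❓❓❓❓⬜⬛⬛⬛⬛⬛⬛⬛⬛
❓❓❓❓❓❓❓❓❓❓❓❓❓❓
❓❓❓❓❓❓❓❓❓❓❓❓❓❓
❓❓❓❓❓❓❓❓❓❓❓❓❓❓
❓❓❓❓❓❓❓❓❓❓❓❓❓❓

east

❓❓❓❓❓❓❓❓❓❓❓❓❓❓
❓❓❓❓❓❓❓❓❓❓❓❓❓❓
❓❓❓❓❓❓❓❓❓❓❓❓❓❓
❓❓❓❓❓❓❓❓❓❓❓❓❓❓
❓❓❓❓❓❓❓❓❓❓❓❓❓❓
❓❓❓❓⬜⬛⬛⬛⬛⬛⬛⬛⬛⬛
❓❓❓❓⬜⬛⬛⬛⬛⬛⬛⬛⬛⬛
❓❓❓❓⬜⬜⬜🔴⬜⬜⬜⬜⬜⬜
❓❓❓❓⬜⬛⬛⬛⬛⬛⬛⬛⬛⬛
❓❓❓❓⬜⬛⬛⬛⬛⬛⬛⬛⬛⬛
❓❓❓❓❓❓❓❓❓❓❓❓❓❓
❓❓❓❓❓❓❓❓❓❓❓❓❓❓
❓❓❓❓❓❓❓❓❓❓❓❓❓❓
❓❓❓❓❓❓❓❓❓❓❓❓❓❓

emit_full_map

❓❓❓❓❓❓❓❓❓❓❓⬜⬜🚪⬜⬜
⬜⬛⬛⬛⬛⬛⬛⬛⬛⬛⬛⬛⬛⬜⬛⬛
⬜⬛⬛⬛⬛⬛⬛⬛⬛⬛⬛⬛⬛⬜⬛⬛
⬜⬜⬜🔴⬜⬜⬜⬜⬜⬜⬜⬜⬜⬜⬛⬛
⬜⬛⬛⬛⬛⬛⬛⬛⬛⬛⬛⬛⬛⬛⬛⬛
⬜⬛⬛⬛⬛⬛⬛⬛⬛⬛⬛⬛⬛⬛⬛⬛

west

❓❓❓❓❓❓❓❓❓❓❓❓❓❓
❓❓❓❓❓❓❓❓❓❓❓❓❓❓
❓❓❓❓❓❓❓❓❓❓❓❓❓❓
❓❓❓❓❓❓❓❓❓❓❓❓❓❓
❓❓❓❓❓❓❓❓❓❓❓❓❓❓
❓❓❓❓❓⬜⬛⬛⬛⬛⬛⬛⬛⬛
❓❓❓❓❓⬜⬛⬛⬛⬛⬛⬛⬛⬛
❓❓❓❓❓⬜⬜🔴⬜⬜⬜⬜⬜⬜
❓❓❓❓❓⬜⬛⬛⬛⬛⬛⬛⬛⬛
❓❓❓❓❓⬜⬛⬛⬛⬛⬛⬛⬛⬛
❓❓❓❓❓❓❓❓❓❓❓❓❓❓
❓❓❓❓❓❓❓❓❓❓❓❓❓❓
❓❓❓❓❓❓❓❓❓❓❓❓❓❓
❓❓❓❓❓❓❓❓❓❓❓❓❓❓

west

❓❓❓❓❓❓❓❓❓❓❓❓❓❓
❓❓❓❓❓❓❓❓❓❓❓❓❓❓
❓❓❓❓❓❓❓❓❓❓❓❓❓❓
❓❓❓❓❓❓❓❓❓❓❓❓❓❓
❓❓❓❓❓❓❓❓❓❓❓❓❓❓
❓❓❓❓❓⬜⬜⬛⬛⬛⬛⬛⬛⬛
❓❓❓❓❓⬜⬜⬛⬛⬛⬛⬛⬛⬛
❓❓❓❓❓⬜⬜🔴⬜⬜⬜⬜⬜⬜
❓❓❓❓❓⬜⬜⬛⬛⬛⬛⬛⬛⬛
❓❓❓❓❓⬜⬜⬛⬛⬛⬛⬛⬛⬛
❓❓❓❓❓❓❓❓❓❓❓❓❓❓
❓❓❓❓❓❓❓❓❓❓❓❓❓❓
❓❓❓❓❓❓❓❓❓❓❓❓❓❓
❓❓❓❓❓❓❓❓❓❓❓❓❓❓

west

❓❓❓❓❓❓❓❓❓❓❓❓❓❓
❓❓❓❓❓❓❓❓❓❓❓❓❓❓
❓❓❓❓❓❓❓❓❓❓❓❓❓❓
❓❓❓❓❓❓❓❓❓❓❓❓❓❓
❓❓❓❓❓❓❓❓❓❓❓❓❓❓
❓❓❓❓❓⬜⬜⬜⬛⬛⬛⬛⬛⬛
❓❓❓❓❓⬜⬜⬜⬛⬛⬛⬛⬛⬛
❓❓❓❓❓⬜⬜🔴⬜⬜⬜⬜⬜⬜
❓❓❓❓❓⬜⬜⬜⬛⬛⬛⬛⬛⬛
❓❓❓❓❓⬜⬜⬜⬛⬛⬛⬛⬛⬛
❓❓❓❓❓❓❓❓❓❓❓❓❓❓
❓❓❓❓❓❓❓❓❓❓❓❓❓❓
❓❓❓❓❓❓❓❓❓❓❓❓❓❓
❓❓❓❓❓❓❓❓❓❓❓❓❓❓

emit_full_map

❓❓❓❓❓❓❓❓❓❓❓❓❓⬜⬜🚪⬜⬜
⬜⬜⬜⬛⬛⬛⬛⬛⬛⬛⬛⬛⬛⬛⬛⬜⬛⬛
⬜⬜⬜⬛⬛⬛⬛⬛⬛⬛⬛⬛⬛⬛⬛⬜⬛⬛
⬜⬜🔴⬜⬜⬜⬜⬜⬜⬜⬜⬜⬜⬜⬜⬜⬛⬛
⬜⬜⬜⬛⬛⬛⬛⬛⬛⬛⬛⬛⬛⬛⬛⬛⬛⬛
⬜⬜⬜⬛⬛⬛⬛⬛⬛⬛⬛⬛⬛⬛⬛⬛⬛⬛


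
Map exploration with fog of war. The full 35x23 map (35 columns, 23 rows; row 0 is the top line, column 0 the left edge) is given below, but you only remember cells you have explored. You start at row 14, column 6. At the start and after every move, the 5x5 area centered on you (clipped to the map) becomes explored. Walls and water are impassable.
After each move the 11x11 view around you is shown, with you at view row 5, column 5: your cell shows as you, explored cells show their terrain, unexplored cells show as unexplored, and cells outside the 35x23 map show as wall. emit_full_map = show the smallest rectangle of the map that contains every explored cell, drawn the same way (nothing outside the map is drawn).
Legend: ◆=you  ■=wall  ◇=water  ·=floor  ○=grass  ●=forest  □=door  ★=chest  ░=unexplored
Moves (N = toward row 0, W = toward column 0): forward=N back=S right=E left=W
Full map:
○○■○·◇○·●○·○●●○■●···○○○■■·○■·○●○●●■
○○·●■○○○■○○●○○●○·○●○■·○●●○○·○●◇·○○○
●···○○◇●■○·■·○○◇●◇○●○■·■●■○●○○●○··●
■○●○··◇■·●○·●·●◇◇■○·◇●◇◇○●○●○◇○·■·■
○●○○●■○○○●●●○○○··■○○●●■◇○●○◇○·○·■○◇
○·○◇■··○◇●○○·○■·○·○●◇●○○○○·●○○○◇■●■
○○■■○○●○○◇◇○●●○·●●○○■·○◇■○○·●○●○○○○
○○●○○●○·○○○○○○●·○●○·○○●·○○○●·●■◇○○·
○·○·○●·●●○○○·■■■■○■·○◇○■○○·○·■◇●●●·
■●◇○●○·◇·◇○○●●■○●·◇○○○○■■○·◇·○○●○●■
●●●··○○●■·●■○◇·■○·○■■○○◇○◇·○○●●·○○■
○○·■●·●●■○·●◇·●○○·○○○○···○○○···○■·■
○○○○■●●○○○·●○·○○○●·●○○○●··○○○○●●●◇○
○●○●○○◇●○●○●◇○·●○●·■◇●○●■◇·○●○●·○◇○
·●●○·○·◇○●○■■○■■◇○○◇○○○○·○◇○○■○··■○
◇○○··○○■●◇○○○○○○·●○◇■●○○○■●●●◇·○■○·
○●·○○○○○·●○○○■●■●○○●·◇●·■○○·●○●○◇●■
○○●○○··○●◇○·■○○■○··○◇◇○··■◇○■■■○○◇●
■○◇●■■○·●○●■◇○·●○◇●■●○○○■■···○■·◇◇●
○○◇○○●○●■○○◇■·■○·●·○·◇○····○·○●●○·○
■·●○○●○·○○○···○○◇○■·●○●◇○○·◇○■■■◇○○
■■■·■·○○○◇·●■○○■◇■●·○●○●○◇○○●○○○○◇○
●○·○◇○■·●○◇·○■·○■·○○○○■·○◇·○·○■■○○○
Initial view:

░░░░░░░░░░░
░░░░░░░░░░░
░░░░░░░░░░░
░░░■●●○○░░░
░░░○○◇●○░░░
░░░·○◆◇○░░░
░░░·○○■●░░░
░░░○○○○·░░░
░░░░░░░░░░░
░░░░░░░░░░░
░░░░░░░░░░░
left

░░░░░░░░░░░
░░░░░░░░░░░
░░░░░░░░░░░
░░░○■●●○○░░
░░░●○○◇●○░░
░░░○·◆·◇○░░
░░░··○○■●░░
░░░○○○○○·░░
░░░░░░░░░░░
░░░░░░░░░░░
░░░░░░░░░░░

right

░░░░░░░░░░░
░░░░░░░░░░░
░░░░░░░░░░░
░░○■●●○○░░░
░░●○○◇●○░░░
░░○·○◆◇○░░░
░░··○○■●░░░
░░○○○○○·░░░
░░░░░░░░░░░
░░░░░░░░░░░
░░░░░░░░░░░

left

░░░░░░░░░░░
░░░░░░░░░░░
░░░░░░░░░░░
░░░○■●●○○░░
░░░●○○◇●○░░
░░░○·◆·◇○░░
░░░··○○■●░░
░░░○○○○○·░░
░░░░░░░░░░░
░░░░░░░░░░░
░░░░░░░░░░░

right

░░░░░░░░░░░
░░░░░░░░░░░
░░░░░░░░░░░
░░○■●●○○░░░
░░●○○◇●○░░░
░░○·○◆◇○░░░
░░··○○■●░░░
░░○○○○○·░░░
░░░░░░░░░░░
░░░░░░░░░░░
░░░░░░░░░░░

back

░░░░░░░░░░░
░░░░░░░░░░░
░░○■●●○○░░░
░░●○○◇●○░░░
░░○·○·◇○░░░
░░··○◆■●░░░
░░○○○○○·░░░
░░░○··○●░░░
░░░░░░░░░░░
░░░░░░░░░░░
░░░░░░░░░░░

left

░░░░░░░░░░░
░░░░░░░░░░░
░░░○■●●○○░░
░░░●○○◇●○░░
░░░○·○·◇○░░
░░░··◆○■●░░
░░░○○○○○·░░
░░░○○··○●░░
░░░░░░░░░░░
░░░░░░░░░░░
░░░░░░░░░░░

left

■░░░░░░░░░░
■░░░░░░░░░░
■░░░○■●●○○░
■░░○●○○◇●○░
■░░●○·○·◇○░
■░░○·◆○○■●░
■░░·○○○○○·░
■░░●○○··○●░
■░░░░░░░░░░
■░░░░░░░░░░
■░░░░░░░░░░

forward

■░░░░░░░░░░
■░░░░░░░░░░
■░░░░░░░░░░
■░░○○■●●○○░
■░░○●○○◇●○░
■░░●○◆○·◇○░
■░░○··○○■●░
■░░·○○○○○·░
■░░●○○··○●░
■░░░░░░░░░░
■░░░░░░░░░░

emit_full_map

○○■●●○○
○●○○◇●○
●○◆○·◇○
○··○○■●
·○○○○○·
●○○··○●

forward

■░░░░░░░░░░
■░░░░░░░░░░
■░░░░░░░░░░
■░░·■●·●░░░
■░░○○■●●○○░
■░░○●◆○◇●○░
■░░●○·○·◇○░
■░░○··○○■●░
■░░·○○○○○·░
■░░●○○··○●░
■░░░░░░░░░░

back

■░░░░░░░░░░
■░░░░░░░░░░
■░░·■●·●░░░
■░░○○■●●○○░
■░░○●○○◇●○░
■░░●○◆○·◇○░
■░░○··○○■●░
■░░·○○○○○·░
■░░●○○··○●░
■░░░░░░░░░░
■░░░░░░░░░░

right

░░░░░░░░░░░
░░░░░░░░░░░
░░·■●·●░░░░
░░○○■●●○○░░
░░○●○○◇●○░░
░░●○·◆·◇○░░
░░○··○○■●░░
░░·○○○○○·░░
░░●○○··○●░░
░░░░░░░░░░░
░░░░░░░░░░░

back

░░░░░░░░░░░
░░·■●·●░░░░
░░○○■●●○○░░
░░○●○○◇●○░░
░░●○·○·◇○░░
░░○··◆○■●░░
░░·○○○○○·░░
░░●○○··○●░░
░░░░░░░░░░░
░░░░░░░░░░░
░░░░░░░░░░░

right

░░░░░░░░░░░
░·■●·●░░░░░
░○○■●●○○░░░
░○●○○◇●○░░░
░●○·○·◇○░░░
░○··○◆■●░░░
░·○○○○○·░░░
░●○○··○●░░░
░░░░░░░░░░░
░░░░░░░░░░░
░░░░░░░░░░░

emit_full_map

·■●·●░░
○○■●●○○
○●○○◇●○
●○·○·◇○
○··○◆■●
·○○○○○·
●○○··○●

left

░░░░░░░░░░░
░░·■●·●░░░░
░░○○■●●○○░░
░░○●○○◇●○░░
░░●○·○·◇○░░
░░○··◆○■●░░
░░·○○○○○·░░
░░●○○··○●░░
░░░░░░░░░░░
░░░░░░░░░░░
░░░░░░░░░░░

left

■░░░░░░░░░░
■░░·■●·●░░░
■░░○○■●●○○░
■░░○●○○◇●○░
■░░●○·○·◇○░
■░░○·◆○○■●░
■░░·○○○○○·░
■░░●○○··○●░
■░░░░░░░░░░
■░░░░░░░░░░
■░░░░░░░░░░

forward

■░░░░░░░░░░
■░░░░░░░░░░
■░░·■●·●░░░
■░░○○■●●○○░
■░░○●○○◇●○░
■░░●○◆○·◇○░
■░░○··○○■●░
■░░·○○○○○·░
■░░●○○··○●░
■░░░░░░░░░░
■░░░░░░░░░░

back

■░░░░░░░░░░
■░░·■●·●░░░
■░░○○■●●○○░
■░░○●○○◇●○░
■░░●○·○·◇○░
■░░○·◆○○■●░
■░░·○○○○○·░
■░░●○○··○●░
■░░░░░░░░░░
■░░░░░░░░░░
■░░░░░░░░░░

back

■░░·■●·●░░░
■░░○○■●●○○░
■░░○●○○◇●○░
■░░●○·○·◇○░
■░░○··○○■●░
■░░·○◆○○○·░
■░░●○○··○●░
■░░◇●■■○░░░
■░░░░░░░░░░
■░░░░░░░░░░
■░░░░░░░░░░

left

■■░░·■●·●░░
■■░░○○■●●○○
■■░░○●○○◇●○
■■░●●○·○·◇○
■■░○○··○○■●
■■░●·◆○○○○·
■■░○●○○··○●
■■░○◇●■■○░░
■■░░░░░░░░░
■■░░░░░░░░░
■■░░░░░░░░░

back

■■░░○○■●●○○
■■░░○●○○◇●○
■■░●●○·○·◇○
■■░○○··○○■●
■■░●·○○○○○·
■■░○●◆○··○●
■■░○◇●■■○░░
■■░○◇○○●░░░
■■░░░░░░░░░
■■░░░░░░░░░
■■░░░░░░░░░

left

■■■░░○○■●●○
■■■░░○●○○◇●
■■■░●●○·○·◇
■■■◇○○··○○■
■■■○●·○○○○○
■■■○○◆○○··○
■■■■○◇●■■○░
■■■○○◇○○●░░
■■■░░░░░░░░
■■■░░░░░░░░
■■■░░░░░░░░

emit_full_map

░░·■●·●░░
░░○○■●●○○
░░○●○○◇●○
░●●○·○·◇○
◇○○··○○■●
○●·○○○○○·
○○◆○○··○●
■○◇●■■○░░
○○◇○○●░░░

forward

■■■░░·■●·●░
■■■░░○○■●●○
■■■░░○●○○◇●
■■■·●●○·○·◇
■■■◇○○··○○■
■■■○●◆○○○○○
■■■○○●○○··○
■■■■○◇●■■○░
■■■○○◇○○●░░
■■■░░░░░░░░
■■■░░░░░░░░

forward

■■■░░░░░░░░
■■■░░·■●·●░
■■■░░○○■●●○
■■■○●○●○○◇●
■■■·●●○·○·◇
■■■◇○◆··○○■
■■■○●·○○○○○
■■■○○●○○··○
■■■■○◇●■■○░
■■■○○◇○○●░░
■■■░░░░░░░░

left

■■■■░░░░░░░
■■■■░░·■●·●
■■■■░░○○■●●
■■■■○●○●○○◇
■■■■·●●○·○·
■■■■◇◆○··○○
■■■■○●·○○○○
■■■■○○●○○··
■■■■■○◇●■■○
■■■■○○◇○○●░
■■■■░░░░░░░

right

■■■░░░░░░░░
■■■░░·■●·●░
■■■░░○○■●●○
■■■○●○●○○◇●
■■■·●●○·○·◇
■■■◇○◆··○○■
■■■○●·○○○○○
■■■○○●○○··○
■■■■○◇●■■○░
■■■○○◇○○●░░
■■■░░░░░░░░

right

■■░░░░░░░░░
■■░░·■●·●░░
■■░░○○■●●○○
■■○●○●○○◇●○
■■·●●○·○·◇○
■■◇○○◆·○○■●
■■○●·○○○○○·
■■○○●○○··○●
■■■○◇●■■○░░
■■○○◇○○●░░░
■■░░░░░░░░░

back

■■░░·■●·●░░
■■░░○○■●●○○
■■○●○●○○◇●○
■■·●●○·○·◇○
■■◇○○··○○■●
■■○●·◆○○○○·
■■○○●○○··○●
■■■○◇●■■○░░
■■○○◇○○●░░░
■■░░░░░░░░░
■■░░░░░░░░░

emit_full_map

░░·■●·●░░
░░○○■●●○○
○●○●○○◇●○
·●●○·○·◇○
◇○○··○○■●
○●·◆○○○○·
○○●○○··○●
■○◇●■■○░░
○○◇○○●░░░

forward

■■░░░░░░░░░
■■░░·■●·●░░
■■░░○○■●●○○
■■○●○●○○◇●○
■■·●●○·○·◇○
■■◇○○◆·○○■●
■■○●·○○○○○·
■■○○●○○··○●
■■■○◇●■■○░░
■■○○◇○○●░░░
■■░░░░░░░░░

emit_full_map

░░·■●·●░░
░░○○■●●○○
○●○●○○◇●○
·●●○·○·◇○
◇○○◆·○○■●
○●·○○○○○·
○○●○○··○●
■○◇●■■○░░
○○◇○○●░░░


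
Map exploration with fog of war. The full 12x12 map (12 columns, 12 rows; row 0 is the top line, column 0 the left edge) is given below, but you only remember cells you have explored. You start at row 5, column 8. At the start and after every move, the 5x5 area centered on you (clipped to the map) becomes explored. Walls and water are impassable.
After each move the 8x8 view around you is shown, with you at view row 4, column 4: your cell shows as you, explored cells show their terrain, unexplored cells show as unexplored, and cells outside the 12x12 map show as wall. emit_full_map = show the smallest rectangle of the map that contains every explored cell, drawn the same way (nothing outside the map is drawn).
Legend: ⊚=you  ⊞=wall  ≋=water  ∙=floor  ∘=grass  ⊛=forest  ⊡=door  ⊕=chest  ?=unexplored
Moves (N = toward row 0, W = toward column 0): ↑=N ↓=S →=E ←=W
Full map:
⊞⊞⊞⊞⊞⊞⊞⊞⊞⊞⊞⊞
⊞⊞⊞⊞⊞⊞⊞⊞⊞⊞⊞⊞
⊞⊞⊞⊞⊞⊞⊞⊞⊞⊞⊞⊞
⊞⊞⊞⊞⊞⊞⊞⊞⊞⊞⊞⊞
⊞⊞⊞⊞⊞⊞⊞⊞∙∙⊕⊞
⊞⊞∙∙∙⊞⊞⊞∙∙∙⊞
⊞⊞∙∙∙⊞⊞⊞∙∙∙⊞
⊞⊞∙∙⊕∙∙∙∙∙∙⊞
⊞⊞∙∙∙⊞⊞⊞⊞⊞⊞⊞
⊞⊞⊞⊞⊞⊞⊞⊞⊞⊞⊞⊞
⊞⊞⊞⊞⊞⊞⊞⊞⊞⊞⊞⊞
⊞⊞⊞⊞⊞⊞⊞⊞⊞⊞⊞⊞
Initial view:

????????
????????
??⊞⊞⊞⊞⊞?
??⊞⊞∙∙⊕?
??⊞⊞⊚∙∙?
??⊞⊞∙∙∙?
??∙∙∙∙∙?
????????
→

???????⊞
???????⊞
?⊞⊞⊞⊞⊞⊞⊞
?⊞⊞∙∙⊕⊞⊞
?⊞⊞∙⊚∙⊞⊞
?⊞⊞∙∙∙⊞⊞
?∙∙∙∙∙⊞⊞
???????⊞

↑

???????⊞
???????⊞
??⊞⊞⊞⊞⊞⊞
?⊞⊞⊞⊞⊞⊞⊞
?⊞⊞∙⊚⊕⊞⊞
?⊞⊞∙∙∙⊞⊞
?⊞⊞∙∙∙⊞⊞
?∙∙∙∙∙⊞⊞

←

????????
????????
??⊞⊞⊞⊞⊞⊞
??⊞⊞⊞⊞⊞⊞
??⊞⊞⊚∙⊕⊞
??⊞⊞∙∙∙⊞
??⊞⊞∙∙∙⊞
??∙∙∙∙∙⊞

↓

????????
??⊞⊞⊞⊞⊞⊞
??⊞⊞⊞⊞⊞⊞
??⊞⊞∙∙⊕⊞
??⊞⊞⊚∙∙⊞
??⊞⊞∙∙∙⊞
??∙∙∙∙∙⊞
????????

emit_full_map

⊞⊞⊞⊞⊞⊞
⊞⊞⊞⊞⊞⊞
⊞⊞∙∙⊕⊞
⊞⊞⊚∙∙⊞
⊞⊞∙∙∙⊞
∙∙∙∙∙⊞

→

???????⊞
?⊞⊞⊞⊞⊞⊞⊞
?⊞⊞⊞⊞⊞⊞⊞
?⊞⊞∙∙⊕⊞⊞
?⊞⊞∙⊚∙⊞⊞
?⊞⊞∙∙∙⊞⊞
?∙∙∙∙∙⊞⊞
???????⊞

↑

???????⊞
???????⊞
?⊞⊞⊞⊞⊞⊞⊞
?⊞⊞⊞⊞⊞⊞⊞
?⊞⊞∙⊚⊕⊞⊞
?⊞⊞∙∙∙⊞⊞
?⊞⊞∙∙∙⊞⊞
?∙∙∙∙∙⊞⊞

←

????????
????????
??⊞⊞⊞⊞⊞⊞
??⊞⊞⊞⊞⊞⊞
??⊞⊞⊚∙⊕⊞
??⊞⊞∙∙∙⊞
??⊞⊞∙∙∙⊞
??∙∙∙∙∙⊞

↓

????????
??⊞⊞⊞⊞⊞⊞
??⊞⊞⊞⊞⊞⊞
??⊞⊞∙∙⊕⊞
??⊞⊞⊚∙∙⊞
??⊞⊞∙∙∙⊞
??∙∙∙∙∙⊞
????????


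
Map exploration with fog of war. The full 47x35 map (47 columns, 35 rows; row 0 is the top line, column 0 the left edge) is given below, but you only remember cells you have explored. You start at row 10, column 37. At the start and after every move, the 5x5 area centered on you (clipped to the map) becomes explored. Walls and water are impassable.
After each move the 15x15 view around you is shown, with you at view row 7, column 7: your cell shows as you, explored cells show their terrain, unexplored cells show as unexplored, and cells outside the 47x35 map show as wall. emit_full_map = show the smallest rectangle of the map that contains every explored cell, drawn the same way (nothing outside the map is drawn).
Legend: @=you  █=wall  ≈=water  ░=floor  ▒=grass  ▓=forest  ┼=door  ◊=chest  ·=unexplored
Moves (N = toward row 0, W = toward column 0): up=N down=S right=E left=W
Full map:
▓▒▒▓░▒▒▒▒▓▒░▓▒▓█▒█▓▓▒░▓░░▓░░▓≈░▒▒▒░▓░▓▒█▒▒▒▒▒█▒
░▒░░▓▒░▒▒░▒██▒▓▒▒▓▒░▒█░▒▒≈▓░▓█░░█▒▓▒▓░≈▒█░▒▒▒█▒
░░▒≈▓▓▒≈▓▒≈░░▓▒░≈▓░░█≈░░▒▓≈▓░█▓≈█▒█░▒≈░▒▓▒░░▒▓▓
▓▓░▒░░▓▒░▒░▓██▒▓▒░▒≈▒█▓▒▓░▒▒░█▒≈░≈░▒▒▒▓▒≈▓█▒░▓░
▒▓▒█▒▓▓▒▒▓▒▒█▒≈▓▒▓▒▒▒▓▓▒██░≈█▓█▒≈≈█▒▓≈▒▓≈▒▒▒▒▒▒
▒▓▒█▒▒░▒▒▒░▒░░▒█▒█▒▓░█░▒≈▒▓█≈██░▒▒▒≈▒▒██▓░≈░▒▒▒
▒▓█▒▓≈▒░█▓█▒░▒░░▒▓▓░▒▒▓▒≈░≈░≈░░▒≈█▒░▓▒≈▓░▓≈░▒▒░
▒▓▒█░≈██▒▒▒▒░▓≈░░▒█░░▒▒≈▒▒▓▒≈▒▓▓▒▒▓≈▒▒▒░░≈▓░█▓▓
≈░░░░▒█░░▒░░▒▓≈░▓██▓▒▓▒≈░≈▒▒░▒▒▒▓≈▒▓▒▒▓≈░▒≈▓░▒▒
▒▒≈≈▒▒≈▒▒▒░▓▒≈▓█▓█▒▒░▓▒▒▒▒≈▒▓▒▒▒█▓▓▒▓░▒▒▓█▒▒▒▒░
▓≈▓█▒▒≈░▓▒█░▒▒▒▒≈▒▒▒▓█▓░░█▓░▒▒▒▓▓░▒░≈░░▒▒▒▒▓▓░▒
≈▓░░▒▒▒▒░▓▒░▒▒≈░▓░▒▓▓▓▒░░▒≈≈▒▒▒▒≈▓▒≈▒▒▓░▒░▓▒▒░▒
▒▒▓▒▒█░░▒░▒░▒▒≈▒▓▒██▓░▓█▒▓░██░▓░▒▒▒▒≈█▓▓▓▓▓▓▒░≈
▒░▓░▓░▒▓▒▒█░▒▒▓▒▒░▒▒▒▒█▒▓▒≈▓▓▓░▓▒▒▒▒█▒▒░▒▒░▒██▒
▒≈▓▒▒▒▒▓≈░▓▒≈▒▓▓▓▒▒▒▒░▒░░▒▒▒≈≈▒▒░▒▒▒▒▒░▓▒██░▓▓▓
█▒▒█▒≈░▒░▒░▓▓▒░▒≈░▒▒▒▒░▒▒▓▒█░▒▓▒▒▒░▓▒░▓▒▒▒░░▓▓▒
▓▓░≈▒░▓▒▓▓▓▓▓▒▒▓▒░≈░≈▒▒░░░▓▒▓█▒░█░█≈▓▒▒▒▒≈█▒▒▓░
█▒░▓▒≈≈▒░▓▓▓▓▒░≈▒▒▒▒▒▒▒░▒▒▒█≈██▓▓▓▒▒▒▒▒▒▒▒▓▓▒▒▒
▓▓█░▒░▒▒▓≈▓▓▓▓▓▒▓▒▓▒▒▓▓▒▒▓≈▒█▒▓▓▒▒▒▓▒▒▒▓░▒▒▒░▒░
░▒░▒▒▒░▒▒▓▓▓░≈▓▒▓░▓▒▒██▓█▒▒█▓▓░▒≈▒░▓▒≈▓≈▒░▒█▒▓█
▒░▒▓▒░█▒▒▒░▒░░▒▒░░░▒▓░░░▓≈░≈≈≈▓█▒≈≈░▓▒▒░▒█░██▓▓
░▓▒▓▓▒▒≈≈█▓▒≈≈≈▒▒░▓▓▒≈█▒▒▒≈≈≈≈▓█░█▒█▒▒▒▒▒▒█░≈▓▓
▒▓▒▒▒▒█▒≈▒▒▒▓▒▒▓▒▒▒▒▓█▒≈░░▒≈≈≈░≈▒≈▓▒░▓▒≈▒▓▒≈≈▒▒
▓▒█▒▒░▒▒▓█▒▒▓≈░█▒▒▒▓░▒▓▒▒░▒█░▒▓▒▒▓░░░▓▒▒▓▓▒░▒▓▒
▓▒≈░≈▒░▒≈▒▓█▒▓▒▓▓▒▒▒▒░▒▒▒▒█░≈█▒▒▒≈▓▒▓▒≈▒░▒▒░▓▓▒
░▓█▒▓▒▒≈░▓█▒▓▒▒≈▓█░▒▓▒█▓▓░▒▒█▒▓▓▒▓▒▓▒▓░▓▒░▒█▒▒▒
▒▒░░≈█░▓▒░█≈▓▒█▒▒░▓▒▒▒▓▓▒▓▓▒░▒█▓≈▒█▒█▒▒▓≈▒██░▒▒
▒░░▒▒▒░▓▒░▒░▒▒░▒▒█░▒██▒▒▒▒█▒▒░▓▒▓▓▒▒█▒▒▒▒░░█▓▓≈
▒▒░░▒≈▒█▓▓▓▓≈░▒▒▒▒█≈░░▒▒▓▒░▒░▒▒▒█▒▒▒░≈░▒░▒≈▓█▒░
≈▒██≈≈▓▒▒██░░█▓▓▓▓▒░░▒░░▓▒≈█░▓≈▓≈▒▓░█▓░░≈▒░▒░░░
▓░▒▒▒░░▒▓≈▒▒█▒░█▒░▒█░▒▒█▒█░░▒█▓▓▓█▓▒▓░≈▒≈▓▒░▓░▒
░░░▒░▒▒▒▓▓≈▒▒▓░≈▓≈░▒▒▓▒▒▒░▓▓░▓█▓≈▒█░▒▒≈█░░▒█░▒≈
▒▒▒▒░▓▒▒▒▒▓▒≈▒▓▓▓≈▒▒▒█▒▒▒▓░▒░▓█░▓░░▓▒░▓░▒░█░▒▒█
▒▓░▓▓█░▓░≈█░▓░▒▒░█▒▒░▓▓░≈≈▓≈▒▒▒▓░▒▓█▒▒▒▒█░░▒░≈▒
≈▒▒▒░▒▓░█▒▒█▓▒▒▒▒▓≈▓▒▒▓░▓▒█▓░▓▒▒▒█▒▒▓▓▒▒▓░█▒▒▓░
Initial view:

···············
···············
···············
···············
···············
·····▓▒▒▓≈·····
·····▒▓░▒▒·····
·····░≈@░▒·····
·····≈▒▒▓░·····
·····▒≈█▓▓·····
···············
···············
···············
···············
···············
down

···············
···············
···············
···············
·····▓▒▒▓≈·····
·····▒▓░▒▒·····
·····░≈░░▒·····
·····≈▒@▓░·····
·····▒≈█▓▓·····
·····▒█▒▒░·····
···············
···············
···············
···············
···············

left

···············
···············
···············
···············
······▓▒▒▓≈····
·····▓▒▓░▒▒····
·····▒░≈░░▒····
·····▒≈@▒▓░····
·····▒▒≈█▓▓····
·····▒▒█▒▒░····
···············
···············
···············
···············
···············

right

···············
···············
···············
···············
·····▓▒▒▓≈·····
····▓▒▓░▒▒·····
····▒░≈░░▒·····
····▒≈▒@▓░·····
····▒▒≈█▓▓·····
····▒▒█▒▒░·····
···············
···············
···············
···············
···············

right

···············
···············
···············
···············
····▓▒▒▓≈······
···▓▒▓░▒▒▓·····
···▒░≈░░▒▒·····
···▒≈▒▒@░▒·····
···▒▒≈█▓▓▓·····
···▒▒█▒▒░▒·····
···············
···············
···············
···············
···············

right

···············
···············
···············
···············
···▓▒▒▓≈·······
··▓▒▓░▒▒▓█·····
··▒░≈░░▒▒▒·····
··▒≈▒▒▓@▒░·····
··▒▒≈█▓▓▓▓·····
··▒▒█▒▒░▒▒·····
···············
···············
···············
···············
···············

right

··············█
··············█
··············█
··············█
··▓▒▒▓≈·······█
·▓▒▓░▒▒▓█▒····█
·▒░≈░░▒▒▒▒····█
·▒≈▒▒▓░@░▓····█
·▒▒≈█▓▓▓▓▓····█
·▒▒█▒▒░▒▒░····█
··············█
··············█
··············█
··············█
··············█

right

·············██
·············██
·············██
·············██
·▓▒▒▓≈·······██
▓▒▓░▒▒▓█▒▒···██
▒░≈░░▒▒▒▒▓···██
▒≈▒▒▓░▒@▓▒···██
▒▒≈█▓▓▓▓▓▓···██
▒▒█▒▒░▒▒░▒···██
·············██
·············██
·············██
·············██
·············██

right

············███
············███
············███
············███
▓▒▒▓≈·······███
▒▓░▒▒▓█▒▒▒··███
░≈░░▒▒▒▒▓▓··███
≈▒▒▓░▒░@▒▒··███
▒≈█▓▓▓▓▓▓▒··███
▒█▒▒░▒▒░▒█··███
············███
············███
············███
············███
············███

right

···········████
···········████
···········████
···········████
▒▒▓≈·······████
▓░▒▒▓█▒▒▒▒·████
≈░░▒▒▒▒▓▓░·████
▒▒▓░▒░▓@▒░·████
≈█▓▓▓▓▓▓▒░·████
█▒▒░▒▒░▒██·████
···········████
···········████
···········████
···········████
···········████

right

··········█████
··········█████
··········█████
··········█████
▒▓≈·······█████
░▒▒▓█▒▒▒▒░█████
░░▒▒▒▒▓▓░▒█████
▒▓░▒░▓▒@░▒█████
█▓▓▓▓▓▓▒░≈█████
▒▒░▒▒░▒██▒█████
··········█████
··········█████
··········█████
··········█████
··········█████

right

·········██████
·········██████
·········██████
·········██████
▓≈·······██████
▒▒▓█▒▒▒▒░██████
░▒▒▒▒▓▓░▒██████
▓░▒░▓▒▒@▒██████
▓▓▓▓▓▓▒░≈██████
▒░▒▒░▒██▒██████
·········██████
·········██████
·········██████
·········██████
·········██████

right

········███████
········███████
········███████
········███████
≈·······███████
▒▓█▒▒▒▒░███████
▒▒▒▒▓▓░▒███████
░▒░▓▒▒░@███████
▓▓▓▓▓▒░≈███████
░▒▒░▒██▒███████
········███████
········███████
········███████
········███████
········███████

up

········███████
········███████
········███████
········███████
········███████
≈····░▒▒███████
▒▓█▒▒▒▒░███████
▒▒▒▒▓▓░@███████
░▒░▓▒▒░▒███████
▓▓▓▓▓▒░≈███████
░▒▒░▒██▒███████
········███████
········███████
········███████
········███████

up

········███████
········███████
········███████
········███████
········███████
·····█▓▓███████
≈····░▒▒███████
▒▓█▒▒▒▒@███████
▒▒▒▒▓▓░▒███████
░▒░▓▒▒░▒███████
▓▓▓▓▓▒░≈███████
░▒▒░▒██▒███████
········███████
········███████
········███████

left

·········██████
·········██████
·········██████
·········██████
·········██████
·····░█▓▓██████
▓≈···▓░▒▒██████
▒▒▓█▒▒▒@░██████
░▒▒▒▒▓▓░▒██████
▓░▒░▓▒▒░▒██████
▓▓▓▓▓▓▒░≈██████
▒░▒▒░▒██▒██████
·········██████
·········██████
·········██████

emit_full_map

·········░█▓▓
·▓▒▒▓≈···▓░▒▒
▓▒▓░▒▒▓█▒▒▒@░
▒░≈░░▒▒▒▒▓▓░▒
▒≈▒▒▓░▒░▓▒▒░▒
▒▒≈█▓▓▓▓▓▓▒░≈
▒▒█▒▒░▒▒░▒██▒
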